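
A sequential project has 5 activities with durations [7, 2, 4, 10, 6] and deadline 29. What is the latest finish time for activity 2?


LF(activity 2) = deadline - sum of successor durations
Successors: activities 3 through 5 with durations [4, 10, 6]
Sum of successor durations = 20
LF = 29 - 20 = 9

9


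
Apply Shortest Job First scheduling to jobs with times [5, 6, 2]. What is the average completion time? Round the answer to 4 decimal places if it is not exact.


SJF order (ascending): [2, 5, 6]
Completion times:
  Job 1: burst=2, C=2
  Job 2: burst=5, C=7
  Job 3: burst=6, C=13
Average completion = 22/3 = 7.3333

7.3333


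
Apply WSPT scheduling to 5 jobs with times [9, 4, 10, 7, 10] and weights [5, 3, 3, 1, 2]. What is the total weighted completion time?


Compute p/w ratios and sort ascending (WSPT): [(4, 3), (9, 5), (10, 3), (10, 2), (7, 1)]
Compute weighted completion times:
  Job (p=4,w=3): C=4, w*C=3*4=12
  Job (p=9,w=5): C=13, w*C=5*13=65
  Job (p=10,w=3): C=23, w*C=3*23=69
  Job (p=10,w=2): C=33, w*C=2*33=66
  Job (p=7,w=1): C=40, w*C=1*40=40
Total weighted completion time = 252

252


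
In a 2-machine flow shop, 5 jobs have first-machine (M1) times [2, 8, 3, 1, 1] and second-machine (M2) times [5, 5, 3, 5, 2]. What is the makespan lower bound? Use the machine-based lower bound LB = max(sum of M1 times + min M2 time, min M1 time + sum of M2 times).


LB1 = sum(M1 times) + min(M2 times) = 15 + 2 = 17
LB2 = min(M1 times) + sum(M2 times) = 1 + 20 = 21
Lower bound = max(LB1, LB2) = max(17, 21) = 21

21


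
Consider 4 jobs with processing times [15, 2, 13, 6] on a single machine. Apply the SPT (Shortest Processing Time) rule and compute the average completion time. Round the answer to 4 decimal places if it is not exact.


Sort jobs by processing time (SPT order): [2, 6, 13, 15]
Compute completion times sequentially:
  Job 1: processing = 2, completes at 2
  Job 2: processing = 6, completes at 8
  Job 3: processing = 13, completes at 21
  Job 4: processing = 15, completes at 36
Sum of completion times = 67
Average completion time = 67/4 = 16.75

16.75


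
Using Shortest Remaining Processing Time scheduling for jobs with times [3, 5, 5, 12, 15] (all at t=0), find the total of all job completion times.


Since all jobs arrive at t=0, SRPT equals SPT ordering.
SPT order: [3, 5, 5, 12, 15]
Completion times:
  Job 1: p=3, C=3
  Job 2: p=5, C=8
  Job 3: p=5, C=13
  Job 4: p=12, C=25
  Job 5: p=15, C=40
Total completion time = 3 + 8 + 13 + 25 + 40 = 89

89


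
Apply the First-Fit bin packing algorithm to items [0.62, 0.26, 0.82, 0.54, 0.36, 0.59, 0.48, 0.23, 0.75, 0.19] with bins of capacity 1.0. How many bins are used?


Place items sequentially using First-Fit:
  Item 0.62 -> new Bin 1
  Item 0.26 -> Bin 1 (now 0.88)
  Item 0.82 -> new Bin 2
  Item 0.54 -> new Bin 3
  Item 0.36 -> Bin 3 (now 0.9)
  Item 0.59 -> new Bin 4
  Item 0.48 -> new Bin 5
  Item 0.23 -> Bin 4 (now 0.82)
  Item 0.75 -> new Bin 6
  Item 0.19 -> Bin 5 (now 0.67)
Total bins used = 6

6


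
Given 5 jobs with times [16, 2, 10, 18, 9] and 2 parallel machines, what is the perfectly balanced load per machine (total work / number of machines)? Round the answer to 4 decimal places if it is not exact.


Total processing time = 16 + 2 + 10 + 18 + 9 = 55
Number of machines = 2
Ideal balanced load = 55 / 2 = 27.5

27.5


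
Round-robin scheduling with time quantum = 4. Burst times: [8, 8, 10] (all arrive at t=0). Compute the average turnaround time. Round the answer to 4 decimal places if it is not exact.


Time quantum = 4
Execution trace:
  J1 runs 4 units, time = 4
  J2 runs 4 units, time = 8
  J3 runs 4 units, time = 12
  J1 runs 4 units, time = 16
  J2 runs 4 units, time = 20
  J3 runs 4 units, time = 24
  J3 runs 2 units, time = 26
Finish times: [16, 20, 26]
Average turnaround = 62/3 = 20.6667

20.6667


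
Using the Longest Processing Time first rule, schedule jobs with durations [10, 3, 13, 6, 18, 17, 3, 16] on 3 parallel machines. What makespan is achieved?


Sort jobs in decreasing order (LPT): [18, 17, 16, 13, 10, 6, 3, 3]
Assign each job to the least loaded machine:
  Machine 1: jobs [18, 6, 3, 3], load = 30
  Machine 2: jobs [17, 10], load = 27
  Machine 3: jobs [16, 13], load = 29
Makespan = max load = 30

30


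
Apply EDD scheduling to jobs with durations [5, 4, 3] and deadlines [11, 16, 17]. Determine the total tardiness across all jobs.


Sort by due date (EDD order): [(5, 11), (4, 16), (3, 17)]
Compute completion times and tardiness:
  Job 1: p=5, d=11, C=5, tardiness=max(0,5-11)=0
  Job 2: p=4, d=16, C=9, tardiness=max(0,9-16)=0
  Job 3: p=3, d=17, C=12, tardiness=max(0,12-17)=0
Total tardiness = 0

0


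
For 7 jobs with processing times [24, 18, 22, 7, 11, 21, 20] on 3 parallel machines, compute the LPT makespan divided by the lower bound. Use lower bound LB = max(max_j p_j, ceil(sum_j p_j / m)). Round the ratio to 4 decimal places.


LPT order: [24, 22, 21, 20, 18, 11, 7]
Machine loads after assignment: [42, 40, 41]
LPT makespan = 42
Lower bound = max(max_job, ceil(total/3)) = max(24, 41) = 41
Ratio = 42 / 41 = 1.0244

1.0244


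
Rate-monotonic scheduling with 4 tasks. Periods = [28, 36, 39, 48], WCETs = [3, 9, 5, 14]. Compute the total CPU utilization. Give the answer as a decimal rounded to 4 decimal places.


Compute individual utilizations (exact fractions):
  Task 1: C/T = 3/28 (approx. 0.1071)
  Task 2: C/T = 9/36 = 1/4 (approx. 0.25)
  Task 3: C/T = 5/39 (approx. 0.1282)
  Task 4: C/T = 14/48 = 7/24 (approx. 0.2917)
Total utilization U = 3/28 + 1/4 + 5/39 + 7/24 = 1697/2184
Rounded to 4 decimal places: U = 0.7770
RM (Liu & Layland) bound for 4 tasks = 0.756828; compare with U = 1697/2184 (approx. 0.777015)
bound < U <= 1, so the RM sufficient condition is not met (inconclusive; an exact test such as response-time analysis is needed).

0.7770


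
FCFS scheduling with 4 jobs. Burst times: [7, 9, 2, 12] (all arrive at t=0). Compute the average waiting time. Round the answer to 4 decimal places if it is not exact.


FCFS order (as given): [7, 9, 2, 12]
Waiting times:
  Job 1: wait = 0
  Job 2: wait = 7
  Job 3: wait = 16
  Job 4: wait = 18
Sum of waiting times = 41
Average waiting time = 41/4 = 10.25

10.25


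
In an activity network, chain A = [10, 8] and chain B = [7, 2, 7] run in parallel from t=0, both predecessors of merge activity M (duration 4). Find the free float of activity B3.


ES(B3) = sum of predecessors on chain B = 9
EF(B3) = ES + duration = 9 + 7 = 16
Successor of B3 is M. ES(M) = max(sum(A), sum(B)) = max(18, 16) = 18
Free float = ES(successor) - EF(current) = 18 - 16 = 2

2


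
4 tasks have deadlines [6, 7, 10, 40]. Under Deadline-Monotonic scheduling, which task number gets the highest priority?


Sort tasks by relative deadline (ascending):
  Task 1: deadline = 6
  Task 2: deadline = 7
  Task 3: deadline = 10
  Task 4: deadline = 40
Priority order (highest first): [1, 2, 3, 4]
Highest priority task = 1

1


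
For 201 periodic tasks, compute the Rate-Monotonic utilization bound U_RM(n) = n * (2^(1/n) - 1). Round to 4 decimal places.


Compute 2^(1/201) = 1.0034544463
Subtract 1: 1.0034544463 - 1 = 0.0034544463
Multiply by n: 201 * 0.0034544463 = 0.6943437063
Round to 4 dp: 0.6943

0.6943


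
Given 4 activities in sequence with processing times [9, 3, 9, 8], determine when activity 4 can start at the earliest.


Activity 4 starts after activities 1 through 3 complete.
Predecessor durations: [9, 3, 9]
ES = 9 + 3 + 9 = 21

21


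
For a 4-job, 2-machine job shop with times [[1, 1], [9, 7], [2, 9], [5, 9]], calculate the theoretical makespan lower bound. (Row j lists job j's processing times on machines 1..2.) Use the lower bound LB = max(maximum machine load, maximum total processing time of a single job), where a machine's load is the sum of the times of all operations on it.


Machine loads:
  Machine 1: 1 + 9 + 2 + 5 = 17
  Machine 2: 1 + 7 + 9 + 9 = 26
Max machine load = 26
Job totals:
  Job 1: 2
  Job 2: 16
  Job 3: 11
  Job 4: 14
Max job total = 16
Lower bound = max(26, 16) = 26

26


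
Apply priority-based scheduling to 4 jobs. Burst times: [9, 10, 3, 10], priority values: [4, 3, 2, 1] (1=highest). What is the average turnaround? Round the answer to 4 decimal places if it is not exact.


Sort by priority (ascending = highest first):
Order: [(1, 10), (2, 3), (3, 10), (4, 9)]
Completion times:
  Priority 1, burst=10, C=10
  Priority 2, burst=3, C=13
  Priority 3, burst=10, C=23
  Priority 4, burst=9, C=32
Average turnaround = 78/4 = 19.5

19.5


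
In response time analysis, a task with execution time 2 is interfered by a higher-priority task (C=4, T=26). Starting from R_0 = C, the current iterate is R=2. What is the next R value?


R_next = C + ceil(R_prev / T_hp) * C_hp
ceil(2 / 26) = ceil(0.0769) = 1
Interference = 1 * 4 = 4
R_next = 2 + 4 = 6

6


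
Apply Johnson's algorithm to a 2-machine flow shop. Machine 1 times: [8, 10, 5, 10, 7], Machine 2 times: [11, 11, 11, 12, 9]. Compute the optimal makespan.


Apply Johnson's rule:
  Group 1 (a <= b): [(3, 5, 11), (5, 7, 9), (1, 8, 11), (2, 10, 11), (4, 10, 12)]
  Group 2 (a > b): []
Optimal job order: [3, 5, 1, 2, 4]
Schedule:
  Job 3: M1 done at 5, M2 done at 16
  Job 5: M1 done at 12, M2 done at 25
  Job 1: M1 done at 20, M2 done at 36
  Job 2: M1 done at 30, M2 done at 47
  Job 4: M1 done at 40, M2 done at 59
Makespan = 59

59


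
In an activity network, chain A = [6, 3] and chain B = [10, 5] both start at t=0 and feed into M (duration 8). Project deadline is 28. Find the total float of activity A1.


Forward pass: ES(A1) = sum of predecessors on chain A = 0
EF = ES + duration = 0 + 6 = 6
Backward pass: LF(M) = deadline = 28; LS(M) = 28 - 8 = 20
LF(A1) = LS(M) - sum(successors on chain A) = 20 - 3 = 17
LS = LF - duration = 17 - 6 = 11
Total float = LS - ES = 11 - 0 = 11

11


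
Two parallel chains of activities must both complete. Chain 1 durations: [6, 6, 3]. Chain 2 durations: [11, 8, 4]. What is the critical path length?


Path A total = 6 + 6 + 3 = 15
Path B total = 11 + 8 + 4 = 23
Critical path = longest path = max(15, 23) = 23

23


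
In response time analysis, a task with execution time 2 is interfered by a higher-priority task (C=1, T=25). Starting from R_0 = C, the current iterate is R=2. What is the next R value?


R_next = C + ceil(R_prev / T_hp) * C_hp
ceil(2 / 25) = ceil(0.08) = 1
Interference = 1 * 1 = 1
R_next = 2 + 1 = 3

3


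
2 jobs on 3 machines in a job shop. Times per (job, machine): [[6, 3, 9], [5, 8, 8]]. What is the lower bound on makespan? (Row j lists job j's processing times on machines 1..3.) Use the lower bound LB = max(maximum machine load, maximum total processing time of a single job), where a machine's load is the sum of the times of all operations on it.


Machine loads:
  Machine 1: 6 + 5 = 11
  Machine 2: 3 + 8 = 11
  Machine 3: 9 + 8 = 17
Max machine load = 17
Job totals:
  Job 1: 18
  Job 2: 21
Max job total = 21
Lower bound = max(17, 21) = 21

21


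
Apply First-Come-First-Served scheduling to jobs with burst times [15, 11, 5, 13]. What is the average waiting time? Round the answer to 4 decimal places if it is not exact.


FCFS order (as given): [15, 11, 5, 13]
Waiting times:
  Job 1: wait = 0
  Job 2: wait = 15
  Job 3: wait = 26
  Job 4: wait = 31
Sum of waiting times = 72
Average waiting time = 72/4 = 18.0

18.0


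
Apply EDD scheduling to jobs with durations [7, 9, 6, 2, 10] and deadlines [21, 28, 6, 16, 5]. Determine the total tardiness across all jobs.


Sort by due date (EDD order): [(10, 5), (6, 6), (2, 16), (7, 21), (9, 28)]
Compute completion times and tardiness:
  Job 1: p=10, d=5, C=10, tardiness=max(0,10-5)=5
  Job 2: p=6, d=6, C=16, tardiness=max(0,16-6)=10
  Job 3: p=2, d=16, C=18, tardiness=max(0,18-16)=2
  Job 4: p=7, d=21, C=25, tardiness=max(0,25-21)=4
  Job 5: p=9, d=28, C=34, tardiness=max(0,34-28)=6
Total tardiness = 27

27


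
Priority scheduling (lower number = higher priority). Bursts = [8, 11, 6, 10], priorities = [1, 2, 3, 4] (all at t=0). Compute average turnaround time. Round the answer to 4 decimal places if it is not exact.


Sort by priority (ascending = highest first):
Order: [(1, 8), (2, 11), (3, 6), (4, 10)]
Completion times:
  Priority 1, burst=8, C=8
  Priority 2, burst=11, C=19
  Priority 3, burst=6, C=25
  Priority 4, burst=10, C=35
Average turnaround = 87/4 = 21.75

21.75


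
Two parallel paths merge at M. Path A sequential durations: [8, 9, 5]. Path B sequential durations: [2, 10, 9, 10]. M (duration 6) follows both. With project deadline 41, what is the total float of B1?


Forward pass: ES(B1) = sum of predecessors on chain B = 0
EF = ES + duration = 0 + 2 = 2
Backward pass: LF(M) = deadline = 41; LS(M) = 41 - 6 = 35
LF(B1) = LS(M) - sum(successors on chain B) = 35 - 29 = 6
LS = LF - duration = 6 - 2 = 4
Total float = LS - ES = 4 - 0 = 4

4


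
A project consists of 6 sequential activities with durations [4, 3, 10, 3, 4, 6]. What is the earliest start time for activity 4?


Activity 4 starts after activities 1 through 3 complete.
Predecessor durations: [4, 3, 10]
ES = 4 + 3 + 10 = 17

17


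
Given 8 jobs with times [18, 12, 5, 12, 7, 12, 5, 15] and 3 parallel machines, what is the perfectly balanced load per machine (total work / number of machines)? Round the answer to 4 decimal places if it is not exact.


Total processing time = 18 + 12 + 5 + 12 + 7 + 12 + 5 + 15 = 86
Number of machines = 3
Ideal balanced load = 86 / 3 = 28.6667

28.6667


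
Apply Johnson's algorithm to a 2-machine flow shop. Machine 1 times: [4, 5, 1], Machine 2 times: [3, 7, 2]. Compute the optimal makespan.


Apply Johnson's rule:
  Group 1 (a <= b): [(3, 1, 2), (2, 5, 7)]
  Group 2 (a > b): [(1, 4, 3)]
Optimal job order: [3, 2, 1]
Schedule:
  Job 3: M1 done at 1, M2 done at 3
  Job 2: M1 done at 6, M2 done at 13
  Job 1: M1 done at 10, M2 done at 16
Makespan = 16

16


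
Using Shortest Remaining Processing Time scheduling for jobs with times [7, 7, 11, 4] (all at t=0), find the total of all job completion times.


Since all jobs arrive at t=0, SRPT equals SPT ordering.
SPT order: [4, 7, 7, 11]
Completion times:
  Job 1: p=4, C=4
  Job 2: p=7, C=11
  Job 3: p=7, C=18
  Job 4: p=11, C=29
Total completion time = 4 + 11 + 18 + 29 = 62

62


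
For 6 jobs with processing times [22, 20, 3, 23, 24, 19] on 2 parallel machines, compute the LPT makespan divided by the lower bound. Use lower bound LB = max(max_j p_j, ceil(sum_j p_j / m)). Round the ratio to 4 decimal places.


LPT order: [24, 23, 22, 20, 19, 3]
Machine loads after assignment: [63, 48]
LPT makespan = 63
Lower bound = max(max_job, ceil(total/2)) = max(24, 56) = 56
Ratio = 63 / 56 = 1.125

1.125


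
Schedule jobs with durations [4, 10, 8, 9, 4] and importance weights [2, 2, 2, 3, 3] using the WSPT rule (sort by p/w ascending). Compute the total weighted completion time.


Compute p/w ratios and sort ascending (WSPT): [(4, 3), (4, 2), (9, 3), (8, 2), (10, 2)]
Compute weighted completion times:
  Job (p=4,w=3): C=4, w*C=3*4=12
  Job (p=4,w=2): C=8, w*C=2*8=16
  Job (p=9,w=3): C=17, w*C=3*17=51
  Job (p=8,w=2): C=25, w*C=2*25=50
  Job (p=10,w=2): C=35, w*C=2*35=70
Total weighted completion time = 199

199


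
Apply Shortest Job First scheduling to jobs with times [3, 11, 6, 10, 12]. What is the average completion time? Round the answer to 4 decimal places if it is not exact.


SJF order (ascending): [3, 6, 10, 11, 12]
Completion times:
  Job 1: burst=3, C=3
  Job 2: burst=6, C=9
  Job 3: burst=10, C=19
  Job 4: burst=11, C=30
  Job 5: burst=12, C=42
Average completion = 103/5 = 20.6

20.6


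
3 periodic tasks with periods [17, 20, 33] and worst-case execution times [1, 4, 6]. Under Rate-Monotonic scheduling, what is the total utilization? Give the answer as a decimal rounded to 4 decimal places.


Compute individual utilizations (exact fractions):
  Task 1: C/T = 1/17 (approx. 0.0588)
  Task 2: C/T = 4/20 = 1/5 (approx. 0.2)
  Task 3: C/T = 6/33 = 2/11 (approx. 0.1818)
Total utilization U = 1/17 + 1/5 + 2/11 = 412/935
Rounded to 4 decimal places: U = 0.4406
RM (Liu & Layland) bound for 3 tasks = 0.779763; compare with U = 412/935 (approx. 0.440642)
U <= bound, so schedulable by RM sufficient condition.

0.4406


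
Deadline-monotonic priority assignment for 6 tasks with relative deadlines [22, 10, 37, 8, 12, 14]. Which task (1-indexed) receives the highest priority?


Sort tasks by relative deadline (ascending):
  Task 4: deadline = 8
  Task 2: deadline = 10
  Task 5: deadline = 12
  Task 6: deadline = 14
  Task 1: deadline = 22
  Task 3: deadline = 37
Priority order (highest first): [4, 2, 5, 6, 1, 3]
Highest priority task = 4

4


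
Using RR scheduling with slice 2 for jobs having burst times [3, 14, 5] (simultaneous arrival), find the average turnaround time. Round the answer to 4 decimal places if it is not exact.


Time quantum = 2
Execution trace:
  J1 runs 2 units, time = 2
  J2 runs 2 units, time = 4
  J3 runs 2 units, time = 6
  J1 runs 1 units, time = 7
  J2 runs 2 units, time = 9
  J3 runs 2 units, time = 11
  J2 runs 2 units, time = 13
  J3 runs 1 units, time = 14
  J2 runs 2 units, time = 16
  J2 runs 2 units, time = 18
  J2 runs 2 units, time = 20
  J2 runs 2 units, time = 22
Finish times: [7, 22, 14]
Average turnaround = 43/3 = 14.3333

14.3333


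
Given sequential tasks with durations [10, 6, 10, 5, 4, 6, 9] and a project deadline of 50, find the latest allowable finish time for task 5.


LF(activity 5) = deadline - sum of successor durations
Successors: activities 6 through 7 with durations [6, 9]
Sum of successor durations = 15
LF = 50 - 15 = 35

35


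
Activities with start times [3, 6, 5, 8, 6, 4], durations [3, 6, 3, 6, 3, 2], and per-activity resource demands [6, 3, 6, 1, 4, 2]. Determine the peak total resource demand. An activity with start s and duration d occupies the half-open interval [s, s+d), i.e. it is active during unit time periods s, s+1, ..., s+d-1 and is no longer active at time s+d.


Each activity i is active on [start_i, start_i + duration_i).
Compute total resource usage per time slot:
  t=0: active resources = [], total = 0
  t=1: active resources = [], total = 0
  t=2: active resources = [], total = 0
  t=3: active resources = [6], total = 6
  t=4: active resources = [6, 2], total = 8
  t=5: active resources = [6, 6, 2], total = 14
  t=6: active resources = [3, 6, 4], total = 13
  t=7: active resources = [3, 6, 4], total = 13
  t=8: active resources = [3, 1, 4], total = 8
  t=9: active resources = [3, 1], total = 4
  t=10: active resources = [3, 1], total = 4
  t=11: active resources = [3, 1], total = 4
  t=12: active resources = [1], total = 1
  t=13: active resources = [1], total = 1
Peak resource demand = 14

14


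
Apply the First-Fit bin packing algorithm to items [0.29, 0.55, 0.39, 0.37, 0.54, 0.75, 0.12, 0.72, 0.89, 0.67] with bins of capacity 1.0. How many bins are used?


Place items sequentially using First-Fit:
  Item 0.29 -> new Bin 1
  Item 0.55 -> Bin 1 (now 0.84)
  Item 0.39 -> new Bin 2
  Item 0.37 -> Bin 2 (now 0.76)
  Item 0.54 -> new Bin 3
  Item 0.75 -> new Bin 4
  Item 0.12 -> Bin 1 (now 0.96)
  Item 0.72 -> new Bin 5
  Item 0.89 -> new Bin 6
  Item 0.67 -> new Bin 7
Total bins used = 7

7


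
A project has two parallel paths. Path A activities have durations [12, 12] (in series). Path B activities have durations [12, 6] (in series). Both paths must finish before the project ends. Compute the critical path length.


Path A total = 12 + 12 = 24
Path B total = 12 + 6 = 18
Critical path = longest path = max(24, 18) = 24

24


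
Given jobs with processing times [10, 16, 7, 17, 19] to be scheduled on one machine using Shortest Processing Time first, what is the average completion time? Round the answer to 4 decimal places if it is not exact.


Sort jobs by processing time (SPT order): [7, 10, 16, 17, 19]
Compute completion times sequentially:
  Job 1: processing = 7, completes at 7
  Job 2: processing = 10, completes at 17
  Job 3: processing = 16, completes at 33
  Job 4: processing = 17, completes at 50
  Job 5: processing = 19, completes at 69
Sum of completion times = 176
Average completion time = 176/5 = 35.2

35.2


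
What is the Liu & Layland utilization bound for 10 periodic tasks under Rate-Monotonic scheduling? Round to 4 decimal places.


Compute 2^(1/10) = 1.0717734625
Subtract 1: 1.0717734625 - 1 = 0.0717734625
Multiply by n: 10 * 0.0717734625 = 0.7177346250
Round to 4 dp: 0.7177

0.7177


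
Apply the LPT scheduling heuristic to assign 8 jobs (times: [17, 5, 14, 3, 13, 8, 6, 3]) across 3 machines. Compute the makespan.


Sort jobs in decreasing order (LPT): [17, 14, 13, 8, 6, 5, 3, 3]
Assign each job to the least loaded machine:
  Machine 1: jobs [17, 5], load = 22
  Machine 2: jobs [14, 6, 3], load = 23
  Machine 3: jobs [13, 8, 3], load = 24
Makespan = max load = 24

24


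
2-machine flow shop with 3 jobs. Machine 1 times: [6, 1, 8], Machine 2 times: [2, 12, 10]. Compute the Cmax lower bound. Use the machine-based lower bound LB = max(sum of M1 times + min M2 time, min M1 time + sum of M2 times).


LB1 = sum(M1 times) + min(M2 times) = 15 + 2 = 17
LB2 = min(M1 times) + sum(M2 times) = 1 + 24 = 25
Lower bound = max(LB1, LB2) = max(17, 25) = 25

25


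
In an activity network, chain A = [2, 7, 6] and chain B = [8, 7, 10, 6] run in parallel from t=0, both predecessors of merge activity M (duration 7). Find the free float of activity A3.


ES(A3) = sum of predecessors on chain A = 9
EF(A3) = ES + duration = 9 + 6 = 15
Successor of A3 is M. ES(M) = max(sum(A), sum(B)) = max(15, 31) = 31
Free float = ES(successor) - EF(current) = 31 - 15 = 16

16


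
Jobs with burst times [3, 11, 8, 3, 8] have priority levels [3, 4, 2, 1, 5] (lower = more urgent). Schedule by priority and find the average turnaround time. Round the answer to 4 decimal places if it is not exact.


Sort by priority (ascending = highest first):
Order: [(1, 3), (2, 8), (3, 3), (4, 11), (5, 8)]
Completion times:
  Priority 1, burst=3, C=3
  Priority 2, burst=8, C=11
  Priority 3, burst=3, C=14
  Priority 4, burst=11, C=25
  Priority 5, burst=8, C=33
Average turnaround = 86/5 = 17.2

17.2


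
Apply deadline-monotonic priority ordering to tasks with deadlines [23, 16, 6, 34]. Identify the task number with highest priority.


Sort tasks by relative deadline (ascending):
  Task 3: deadline = 6
  Task 2: deadline = 16
  Task 1: deadline = 23
  Task 4: deadline = 34
Priority order (highest first): [3, 2, 1, 4]
Highest priority task = 3

3


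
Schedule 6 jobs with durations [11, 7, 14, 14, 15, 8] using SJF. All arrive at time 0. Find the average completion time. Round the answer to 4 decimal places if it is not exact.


SJF order (ascending): [7, 8, 11, 14, 14, 15]
Completion times:
  Job 1: burst=7, C=7
  Job 2: burst=8, C=15
  Job 3: burst=11, C=26
  Job 4: burst=14, C=40
  Job 5: burst=14, C=54
  Job 6: burst=15, C=69
Average completion = 211/6 = 35.1667

35.1667


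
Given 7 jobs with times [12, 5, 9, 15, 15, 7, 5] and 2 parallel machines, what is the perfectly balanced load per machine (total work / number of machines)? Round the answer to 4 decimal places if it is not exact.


Total processing time = 12 + 5 + 9 + 15 + 15 + 7 + 5 = 68
Number of machines = 2
Ideal balanced load = 68 / 2 = 34.0

34.0


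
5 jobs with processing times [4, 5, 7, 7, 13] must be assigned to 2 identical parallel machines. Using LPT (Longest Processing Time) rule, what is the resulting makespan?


Sort jobs in decreasing order (LPT): [13, 7, 7, 5, 4]
Assign each job to the least loaded machine:
  Machine 1: jobs [13, 5], load = 18
  Machine 2: jobs [7, 7, 4], load = 18
Makespan = max load = 18

18


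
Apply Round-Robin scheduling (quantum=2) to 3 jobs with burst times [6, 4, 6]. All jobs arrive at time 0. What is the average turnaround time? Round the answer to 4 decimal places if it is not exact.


Time quantum = 2
Execution trace:
  J1 runs 2 units, time = 2
  J2 runs 2 units, time = 4
  J3 runs 2 units, time = 6
  J1 runs 2 units, time = 8
  J2 runs 2 units, time = 10
  J3 runs 2 units, time = 12
  J1 runs 2 units, time = 14
  J3 runs 2 units, time = 16
Finish times: [14, 10, 16]
Average turnaround = 40/3 = 13.3333

13.3333


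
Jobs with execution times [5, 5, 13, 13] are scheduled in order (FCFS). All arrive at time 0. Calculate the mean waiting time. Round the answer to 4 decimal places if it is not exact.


FCFS order (as given): [5, 5, 13, 13]
Waiting times:
  Job 1: wait = 0
  Job 2: wait = 5
  Job 3: wait = 10
  Job 4: wait = 23
Sum of waiting times = 38
Average waiting time = 38/4 = 9.5

9.5


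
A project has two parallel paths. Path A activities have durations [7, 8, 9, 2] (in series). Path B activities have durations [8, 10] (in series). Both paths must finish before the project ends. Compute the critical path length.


Path A total = 7 + 8 + 9 + 2 = 26
Path B total = 8 + 10 = 18
Critical path = longest path = max(26, 18) = 26

26


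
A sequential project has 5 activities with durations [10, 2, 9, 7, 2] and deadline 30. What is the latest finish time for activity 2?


LF(activity 2) = deadline - sum of successor durations
Successors: activities 3 through 5 with durations [9, 7, 2]
Sum of successor durations = 18
LF = 30 - 18 = 12

12


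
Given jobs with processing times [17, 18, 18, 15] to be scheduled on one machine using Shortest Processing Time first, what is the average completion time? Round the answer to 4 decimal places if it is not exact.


Sort jobs by processing time (SPT order): [15, 17, 18, 18]
Compute completion times sequentially:
  Job 1: processing = 15, completes at 15
  Job 2: processing = 17, completes at 32
  Job 3: processing = 18, completes at 50
  Job 4: processing = 18, completes at 68
Sum of completion times = 165
Average completion time = 165/4 = 41.25

41.25


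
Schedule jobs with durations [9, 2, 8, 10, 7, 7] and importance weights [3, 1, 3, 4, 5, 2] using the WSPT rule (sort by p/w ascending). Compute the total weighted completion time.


Compute p/w ratios and sort ascending (WSPT): [(7, 5), (2, 1), (10, 4), (8, 3), (9, 3), (7, 2)]
Compute weighted completion times:
  Job (p=7,w=5): C=7, w*C=5*7=35
  Job (p=2,w=1): C=9, w*C=1*9=9
  Job (p=10,w=4): C=19, w*C=4*19=76
  Job (p=8,w=3): C=27, w*C=3*27=81
  Job (p=9,w=3): C=36, w*C=3*36=108
  Job (p=7,w=2): C=43, w*C=2*43=86
Total weighted completion time = 395

395


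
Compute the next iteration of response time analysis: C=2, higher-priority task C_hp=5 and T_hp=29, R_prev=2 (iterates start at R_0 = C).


R_next = C + ceil(R_prev / T_hp) * C_hp
ceil(2 / 29) = ceil(0.069) = 1
Interference = 1 * 5 = 5
R_next = 2 + 5 = 7

7


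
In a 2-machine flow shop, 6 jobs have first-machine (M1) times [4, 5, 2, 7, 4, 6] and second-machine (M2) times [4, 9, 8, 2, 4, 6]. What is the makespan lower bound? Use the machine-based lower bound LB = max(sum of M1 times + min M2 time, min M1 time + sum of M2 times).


LB1 = sum(M1 times) + min(M2 times) = 28 + 2 = 30
LB2 = min(M1 times) + sum(M2 times) = 2 + 33 = 35
Lower bound = max(LB1, LB2) = max(30, 35) = 35

35


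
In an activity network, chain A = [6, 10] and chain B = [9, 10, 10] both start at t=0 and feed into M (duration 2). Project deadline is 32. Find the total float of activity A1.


Forward pass: ES(A1) = sum of predecessors on chain A = 0
EF = ES + duration = 0 + 6 = 6
Backward pass: LF(M) = deadline = 32; LS(M) = 32 - 2 = 30
LF(A1) = LS(M) - sum(successors on chain A) = 30 - 10 = 20
LS = LF - duration = 20 - 6 = 14
Total float = LS - ES = 14 - 0 = 14

14


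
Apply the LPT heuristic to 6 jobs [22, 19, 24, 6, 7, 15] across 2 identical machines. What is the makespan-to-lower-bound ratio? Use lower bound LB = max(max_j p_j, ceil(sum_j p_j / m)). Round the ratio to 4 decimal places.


LPT order: [24, 22, 19, 15, 7, 6]
Machine loads after assignment: [46, 47]
LPT makespan = 47
Lower bound = max(max_job, ceil(total/2)) = max(24, 47) = 47
Ratio = 47 / 47 = 1.0

1.0


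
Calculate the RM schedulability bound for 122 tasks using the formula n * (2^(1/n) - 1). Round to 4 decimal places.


Compute 2^(1/122) = 1.0056977048
Subtract 1: 1.0056977048 - 1 = 0.0056977048
Multiply by n: 122 * 0.0056977048 = 0.6951199856
Round to 4 dp: 0.6951

0.6951


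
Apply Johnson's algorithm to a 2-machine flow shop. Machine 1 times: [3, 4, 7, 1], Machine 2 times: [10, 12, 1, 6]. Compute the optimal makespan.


Apply Johnson's rule:
  Group 1 (a <= b): [(4, 1, 6), (1, 3, 10), (2, 4, 12)]
  Group 2 (a > b): [(3, 7, 1)]
Optimal job order: [4, 1, 2, 3]
Schedule:
  Job 4: M1 done at 1, M2 done at 7
  Job 1: M1 done at 4, M2 done at 17
  Job 2: M1 done at 8, M2 done at 29
  Job 3: M1 done at 15, M2 done at 30
Makespan = 30

30


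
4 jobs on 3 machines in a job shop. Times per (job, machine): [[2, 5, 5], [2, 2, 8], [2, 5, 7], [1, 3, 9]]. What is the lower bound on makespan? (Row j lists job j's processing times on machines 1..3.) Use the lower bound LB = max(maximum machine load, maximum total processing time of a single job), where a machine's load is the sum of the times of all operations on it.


Machine loads:
  Machine 1: 2 + 2 + 2 + 1 = 7
  Machine 2: 5 + 2 + 5 + 3 = 15
  Machine 3: 5 + 8 + 7 + 9 = 29
Max machine load = 29
Job totals:
  Job 1: 12
  Job 2: 12
  Job 3: 14
  Job 4: 13
Max job total = 14
Lower bound = max(29, 14) = 29

29


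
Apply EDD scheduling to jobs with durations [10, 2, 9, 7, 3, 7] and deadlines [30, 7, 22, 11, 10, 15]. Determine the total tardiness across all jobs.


Sort by due date (EDD order): [(2, 7), (3, 10), (7, 11), (7, 15), (9, 22), (10, 30)]
Compute completion times and tardiness:
  Job 1: p=2, d=7, C=2, tardiness=max(0,2-7)=0
  Job 2: p=3, d=10, C=5, tardiness=max(0,5-10)=0
  Job 3: p=7, d=11, C=12, tardiness=max(0,12-11)=1
  Job 4: p=7, d=15, C=19, tardiness=max(0,19-15)=4
  Job 5: p=9, d=22, C=28, tardiness=max(0,28-22)=6
  Job 6: p=10, d=30, C=38, tardiness=max(0,38-30)=8
Total tardiness = 19

19


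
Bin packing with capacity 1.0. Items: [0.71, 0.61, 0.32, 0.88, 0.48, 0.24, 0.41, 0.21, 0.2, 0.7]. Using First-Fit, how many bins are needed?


Place items sequentially using First-Fit:
  Item 0.71 -> new Bin 1
  Item 0.61 -> new Bin 2
  Item 0.32 -> Bin 2 (now 0.93)
  Item 0.88 -> new Bin 3
  Item 0.48 -> new Bin 4
  Item 0.24 -> Bin 1 (now 0.95)
  Item 0.41 -> Bin 4 (now 0.89)
  Item 0.21 -> new Bin 5
  Item 0.2 -> Bin 5 (now 0.41)
  Item 0.7 -> new Bin 6
Total bins used = 6

6


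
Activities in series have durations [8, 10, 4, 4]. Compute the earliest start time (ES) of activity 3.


Activity 3 starts after activities 1 through 2 complete.
Predecessor durations: [8, 10]
ES = 8 + 10 = 18

18


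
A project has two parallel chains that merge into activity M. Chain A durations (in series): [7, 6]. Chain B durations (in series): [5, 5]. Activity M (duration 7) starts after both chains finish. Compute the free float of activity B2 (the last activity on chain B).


ES(B2) = sum of predecessors on chain B = 5
EF(B2) = ES + duration = 5 + 5 = 10
Successor of B2 is M. ES(M) = max(sum(A), sum(B)) = max(13, 10) = 13
Free float = ES(successor) - EF(current) = 13 - 10 = 3

3


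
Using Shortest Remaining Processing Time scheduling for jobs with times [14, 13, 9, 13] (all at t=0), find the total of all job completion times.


Since all jobs arrive at t=0, SRPT equals SPT ordering.
SPT order: [9, 13, 13, 14]
Completion times:
  Job 1: p=9, C=9
  Job 2: p=13, C=22
  Job 3: p=13, C=35
  Job 4: p=14, C=49
Total completion time = 9 + 22 + 35 + 49 = 115

115


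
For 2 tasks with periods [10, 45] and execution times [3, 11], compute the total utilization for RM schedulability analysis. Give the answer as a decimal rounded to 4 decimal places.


Compute individual utilizations (exact fractions):
  Task 1: C/T = 3/10 (approx. 0.3)
  Task 2: C/T = 11/45 (approx. 0.2444)
Total utilization U = 3/10 + 11/45 = 49/90
Rounded to 4 decimal places: U = 0.5444
RM (Liu & Layland) bound for 2 tasks = 0.828427; compare with U = 49/90 (approx. 0.544444)
U <= bound, so schedulable by RM sufficient condition.

0.5444


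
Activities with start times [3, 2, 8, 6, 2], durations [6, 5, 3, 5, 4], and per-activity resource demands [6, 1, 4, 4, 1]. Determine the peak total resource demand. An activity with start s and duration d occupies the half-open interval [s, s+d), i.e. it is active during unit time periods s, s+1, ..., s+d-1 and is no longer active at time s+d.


Each activity i is active on [start_i, start_i + duration_i).
Compute total resource usage per time slot:
  t=0: active resources = [], total = 0
  t=1: active resources = [], total = 0
  t=2: active resources = [1, 1], total = 2
  t=3: active resources = [6, 1, 1], total = 8
  t=4: active resources = [6, 1, 1], total = 8
  t=5: active resources = [6, 1, 1], total = 8
  t=6: active resources = [6, 1, 4], total = 11
  t=7: active resources = [6, 4], total = 10
  t=8: active resources = [6, 4, 4], total = 14
  t=9: active resources = [4, 4], total = 8
  t=10: active resources = [4, 4], total = 8
Peak resource demand = 14

14


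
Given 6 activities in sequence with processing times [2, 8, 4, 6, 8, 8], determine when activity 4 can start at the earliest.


Activity 4 starts after activities 1 through 3 complete.
Predecessor durations: [2, 8, 4]
ES = 2 + 8 + 4 = 14

14


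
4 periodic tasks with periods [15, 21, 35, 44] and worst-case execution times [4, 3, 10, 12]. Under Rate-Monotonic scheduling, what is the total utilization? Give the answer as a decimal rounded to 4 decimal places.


Compute individual utilizations (exact fractions):
  Task 1: C/T = 4/15 (approx. 0.2667)
  Task 2: C/T = 3/21 = 1/7 (approx. 0.1429)
  Task 3: C/T = 10/35 = 2/7 (approx. 0.2857)
  Task 4: C/T = 12/44 = 3/11 (approx. 0.2727)
Total utilization U = 4/15 + 1/7 + 2/7 + 3/11 = 1118/1155
Rounded to 4 decimal places: U = 0.9680
RM (Liu & Layland) bound for 4 tasks = 0.756828; compare with U = 1118/1155 (approx. 0.967965)
bound < U <= 1, so the RM sufficient condition is not met (inconclusive; an exact test such as response-time analysis is needed).

0.9680


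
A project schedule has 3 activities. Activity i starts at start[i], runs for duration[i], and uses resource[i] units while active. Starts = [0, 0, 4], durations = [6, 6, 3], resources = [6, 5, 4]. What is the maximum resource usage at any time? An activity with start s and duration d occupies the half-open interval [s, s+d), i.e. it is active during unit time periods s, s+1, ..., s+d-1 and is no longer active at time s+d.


Each activity i is active on [start_i, start_i + duration_i).
Compute total resource usage per time slot:
  t=0: active resources = [6, 5], total = 11
  t=1: active resources = [6, 5], total = 11
  t=2: active resources = [6, 5], total = 11
  t=3: active resources = [6, 5], total = 11
  t=4: active resources = [6, 5, 4], total = 15
  t=5: active resources = [6, 5, 4], total = 15
  t=6: active resources = [4], total = 4
Peak resource demand = 15

15


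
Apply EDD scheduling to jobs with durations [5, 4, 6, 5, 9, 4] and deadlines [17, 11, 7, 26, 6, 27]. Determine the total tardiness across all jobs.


Sort by due date (EDD order): [(9, 6), (6, 7), (4, 11), (5, 17), (5, 26), (4, 27)]
Compute completion times and tardiness:
  Job 1: p=9, d=6, C=9, tardiness=max(0,9-6)=3
  Job 2: p=6, d=7, C=15, tardiness=max(0,15-7)=8
  Job 3: p=4, d=11, C=19, tardiness=max(0,19-11)=8
  Job 4: p=5, d=17, C=24, tardiness=max(0,24-17)=7
  Job 5: p=5, d=26, C=29, tardiness=max(0,29-26)=3
  Job 6: p=4, d=27, C=33, tardiness=max(0,33-27)=6
Total tardiness = 35

35


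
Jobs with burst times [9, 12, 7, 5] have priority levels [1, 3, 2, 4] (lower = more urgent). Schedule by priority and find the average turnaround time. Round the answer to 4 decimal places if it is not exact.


Sort by priority (ascending = highest first):
Order: [(1, 9), (2, 7), (3, 12), (4, 5)]
Completion times:
  Priority 1, burst=9, C=9
  Priority 2, burst=7, C=16
  Priority 3, burst=12, C=28
  Priority 4, burst=5, C=33
Average turnaround = 86/4 = 21.5

21.5


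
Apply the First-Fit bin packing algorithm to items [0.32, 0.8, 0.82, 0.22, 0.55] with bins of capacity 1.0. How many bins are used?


Place items sequentially using First-Fit:
  Item 0.32 -> new Bin 1
  Item 0.8 -> new Bin 2
  Item 0.82 -> new Bin 3
  Item 0.22 -> Bin 1 (now 0.54)
  Item 0.55 -> new Bin 4
Total bins used = 4

4


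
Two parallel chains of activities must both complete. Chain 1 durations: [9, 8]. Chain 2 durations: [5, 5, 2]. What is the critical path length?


Path A total = 9 + 8 = 17
Path B total = 5 + 5 + 2 = 12
Critical path = longest path = max(17, 12) = 17

17


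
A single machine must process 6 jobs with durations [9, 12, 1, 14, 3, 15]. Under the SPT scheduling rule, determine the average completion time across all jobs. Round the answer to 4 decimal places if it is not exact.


Sort jobs by processing time (SPT order): [1, 3, 9, 12, 14, 15]
Compute completion times sequentially:
  Job 1: processing = 1, completes at 1
  Job 2: processing = 3, completes at 4
  Job 3: processing = 9, completes at 13
  Job 4: processing = 12, completes at 25
  Job 5: processing = 14, completes at 39
  Job 6: processing = 15, completes at 54
Sum of completion times = 136
Average completion time = 136/6 = 22.6667

22.6667


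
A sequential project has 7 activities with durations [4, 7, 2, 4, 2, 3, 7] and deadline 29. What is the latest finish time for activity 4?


LF(activity 4) = deadline - sum of successor durations
Successors: activities 5 through 7 with durations [2, 3, 7]
Sum of successor durations = 12
LF = 29 - 12 = 17

17


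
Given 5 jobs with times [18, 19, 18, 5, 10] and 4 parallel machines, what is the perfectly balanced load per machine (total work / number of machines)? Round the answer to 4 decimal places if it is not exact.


Total processing time = 18 + 19 + 18 + 5 + 10 = 70
Number of machines = 4
Ideal balanced load = 70 / 4 = 17.5

17.5


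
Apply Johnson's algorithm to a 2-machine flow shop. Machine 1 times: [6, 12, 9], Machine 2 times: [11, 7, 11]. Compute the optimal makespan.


Apply Johnson's rule:
  Group 1 (a <= b): [(1, 6, 11), (3, 9, 11)]
  Group 2 (a > b): [(2, 12, 7)]
Optimal job order: [1, 3, 2]
Schedule:
  Job 1: M1 done at 6, M2 done at 17
  Job 3: M1 done at 15, M2 done at 28
  Job 2: M1 done at 27, M2 done at 35
Makespan = 35

35


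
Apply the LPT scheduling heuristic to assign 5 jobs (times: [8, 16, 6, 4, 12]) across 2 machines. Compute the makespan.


Sort jobs in decreasing order (LPT): [16, 12, 8, 6, 4]
Assign each job to the least loaded machine:
  Machine 1: jobs [16, 6], load = 22
  Machine 2: jobs [12, 8, 4], load = 24
Makespan = max load = 24

24


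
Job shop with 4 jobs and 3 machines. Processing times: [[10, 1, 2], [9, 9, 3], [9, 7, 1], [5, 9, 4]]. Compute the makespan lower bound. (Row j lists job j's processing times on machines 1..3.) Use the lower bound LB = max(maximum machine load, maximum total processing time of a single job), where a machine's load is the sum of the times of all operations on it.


Machine loads:
  Machine 1: 10 + 9 + 9 + 5 = 33
  Machine 2: 1 + 9 + 7 + 9 = 26
  Machine 3: 2 + 3 + 1 + 4 = 10
Max machine load = 33
Job totals:
  Job 1: 13
  Job 2: 21
  Job 3: 17
  Job 4: 18
Max job total = 21
Lower bound = max(33, 21) = 33

33


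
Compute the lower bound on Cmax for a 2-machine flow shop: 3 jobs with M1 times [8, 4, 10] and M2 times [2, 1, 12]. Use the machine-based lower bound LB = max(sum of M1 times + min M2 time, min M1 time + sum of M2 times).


LB1 = sum(M1 times) + min(M2 times) = 22 + 1 = 23
LB2 = min(M1 times) + sum(M2 times) = 4 + 15 = 19
Lower bound = max(LB1, LB2) = max(23, 19) = 23

23


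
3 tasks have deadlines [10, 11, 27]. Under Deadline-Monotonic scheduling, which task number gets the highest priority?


Sort tasks by relative deadline (ascending):
  Task 1: deadline = 10
  Task 2: deadline = 11
  Task 3: deadline = 27
Priority order (highest first): [1, 2, 3]
Highest priority task = 1

1
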